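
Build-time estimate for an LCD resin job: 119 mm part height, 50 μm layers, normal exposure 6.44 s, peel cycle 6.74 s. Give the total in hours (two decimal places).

Number of layers: 119 / 0.05 → 2380 (rounded up).
Each layer takes = 6.44 + 6.74 = 13.18 s.
Total = 2380 × 13.18 = 31368.4 s = 8.71 hours.

8.71 hours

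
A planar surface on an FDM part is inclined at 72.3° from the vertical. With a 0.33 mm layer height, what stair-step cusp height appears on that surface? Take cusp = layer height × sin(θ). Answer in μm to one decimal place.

314.4 μm

sin(72.3°) = 0.9527, so cusp = 0.33 × 0.9527 = 0.314391 mm → 314.4 μm.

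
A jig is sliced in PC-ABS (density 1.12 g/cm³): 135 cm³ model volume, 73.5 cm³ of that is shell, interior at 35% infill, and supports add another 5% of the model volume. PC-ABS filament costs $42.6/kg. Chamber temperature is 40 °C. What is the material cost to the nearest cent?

$4.86

Volume inside the shell = 135 − 73.5, so 61.5 cm³.
Infill deposited: 0.35 × 61.5 → 21.525 cm³.
Support: 0.05 × 135 → 6.75 cm³.
Deposited volume = 73.5 + 21.525 + 6.75, so 101.775 cm³.
Mass = 101.775 × 1.12 = 113.988 g.
At $42.6/kg: 113.988/1000 × 42.6 = $4.86.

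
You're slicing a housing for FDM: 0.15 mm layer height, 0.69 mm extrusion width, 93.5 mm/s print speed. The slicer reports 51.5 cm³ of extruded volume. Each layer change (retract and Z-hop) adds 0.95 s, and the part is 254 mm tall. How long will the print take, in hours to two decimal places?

Line area = 0.15 × 0.69 = 0.1035 mm².
Toolpath length = 51.5 cm³ / 0.1035 mm² = 51500 / 0.1035 = 497584.5 mm.
Extrusion time = 497584.5 / 93.5 = 5321.8 s.
Layers = ⌈254/0.15⌉ = 1694.
Layer-change overhead = 1694 × 0.95, so 1609.3 s.
Total = 5321.8 + 1609.3 = 6931.1 s = 1.93 hours.

1.93 hours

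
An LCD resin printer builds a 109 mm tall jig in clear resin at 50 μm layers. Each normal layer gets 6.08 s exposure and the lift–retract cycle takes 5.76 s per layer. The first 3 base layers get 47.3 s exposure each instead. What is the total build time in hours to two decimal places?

Layer count = ceil(109 / 0.05) = 2180.
Bottom layers = 3 × (47.3 + 5.76), so 159.18 s.
Normal layers: 2177 × (6.08 + 5.76) → 25775.68 s.
Sum: 159.18 + 25775.68 = 25934.86 s → 7.20 hours.

7.20 hours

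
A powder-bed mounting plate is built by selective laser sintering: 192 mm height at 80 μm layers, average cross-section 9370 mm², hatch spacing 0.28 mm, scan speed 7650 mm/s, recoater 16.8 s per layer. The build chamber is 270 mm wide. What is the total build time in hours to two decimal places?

14.12 hours

Number of layers: 192 / 0.08 → 2400 (rounded up).
Hatch length per layer: 9370 / 0.28 → 33464.3 mm.
Scan time per layer = 33464.3 / 7650 = 4.3744 s.
Time per layer = 4.3744 + 16.8, so 21.1744 s.
2400 layers × 21.1744 s/layer = 50818.56 s, i.e. 14.12 hours.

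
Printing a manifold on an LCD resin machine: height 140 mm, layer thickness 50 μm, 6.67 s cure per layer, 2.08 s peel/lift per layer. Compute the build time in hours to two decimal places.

Layer count = ceil(140 / 0.05) = 2800.
Each layer takes: 6.67 + 2.08 → 8.75 s.
Total = 2800 × 8.75 = 24500 s = 6.81 hours.

6.81 hours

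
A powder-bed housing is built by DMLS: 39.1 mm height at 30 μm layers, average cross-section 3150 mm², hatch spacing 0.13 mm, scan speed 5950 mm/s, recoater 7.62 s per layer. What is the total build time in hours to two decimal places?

4.24 hours

Number of layers: 39.1 / 0.03 → 1304 (rounded up).
Scan path per layer: 3150 / 0.13 → 24230.8 mm.
Scan time per layer: 24230.8 / 5950 → 4.0724 s.
Per-layer time = 4.0724 + 7.62, so 11.6924 s.
1304 layers × 11.6924 s/layer = 15246.8896 s, i.e. 4.24 hours.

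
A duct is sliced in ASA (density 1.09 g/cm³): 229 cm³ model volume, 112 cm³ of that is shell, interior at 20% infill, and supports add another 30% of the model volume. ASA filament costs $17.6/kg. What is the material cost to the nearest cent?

Volume inside the shell: 229 − 112 → 117 cm³.
Deposited infill: 0.20 × 117 → 23.4 cm³.
Support = 0.30 × 229, so 68.7 cm³.
Deposited volume: 112 + 23.4 + 68.7 → 204.1 cm³.
Mass = 204.1 × 1.09, so 222.469 g.
At $17.6/kg: 222.469/1000 × 17.6 = $3.92.

$3.92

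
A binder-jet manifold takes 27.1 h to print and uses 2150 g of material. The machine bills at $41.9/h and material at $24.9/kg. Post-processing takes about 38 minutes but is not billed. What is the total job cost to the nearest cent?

$1189.03

Machine-time cost = 41.9 × 27.1 = $1135.49.
Material cost: 24.9 × 2150/1000 → $53.535.
Job cost: 1135.49 + 53.535 = 1189.025 ≈ $1189.03.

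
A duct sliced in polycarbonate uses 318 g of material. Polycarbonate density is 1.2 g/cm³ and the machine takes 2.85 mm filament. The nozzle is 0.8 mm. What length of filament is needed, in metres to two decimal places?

41.54 m

Volume = 318 g / 1.2 g·cm⁻³ = 265 cm³ = 265000 mm³.
A = π r² = π × 1.425² = 6.3794 mm².
L = V/A = 265000/6.3794 = 41539.96 mm → 41.54 m.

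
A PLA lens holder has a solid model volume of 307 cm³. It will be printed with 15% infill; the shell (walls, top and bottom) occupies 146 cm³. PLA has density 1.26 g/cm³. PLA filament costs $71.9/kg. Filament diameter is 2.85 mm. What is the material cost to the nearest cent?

Interior volume = 307 − 146, so 161 cm³.
Infill deposited: 0.15 × 161 → 24.15 cm³.
Total printed volume = 146 + 24.15, so 170.15 cm³.
Mass = 170.15 × 1.26 = 214.389 g.
Cost = 214.389 g / 1000 × $71.9/kg = $15.41.

$15.41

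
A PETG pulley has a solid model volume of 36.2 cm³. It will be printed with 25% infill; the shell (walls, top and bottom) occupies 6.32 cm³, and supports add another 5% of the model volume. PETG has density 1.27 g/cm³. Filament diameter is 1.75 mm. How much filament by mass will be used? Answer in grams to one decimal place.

Interior volume = 36.2 − 6.32 = 29.88 cm³.
Deposited infill = 0.25 × 29.88 = 7.47 cm³.
Support: 0.05 × 36.2 → 1.81 cm³.
Deposited volume = 6.32 + 7.47 + 1.81 = 15.6 cm³.
Mass = 15.6 × 1.27, so 19.812 g.

19.8 g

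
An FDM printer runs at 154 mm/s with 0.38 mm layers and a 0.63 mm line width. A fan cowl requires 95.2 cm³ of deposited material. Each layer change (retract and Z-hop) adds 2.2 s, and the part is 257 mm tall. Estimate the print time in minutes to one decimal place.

67.9 minutes

Bead cross-section = 0.38 × 0.63, so 0.2394 mm².
Total extruded path = 95200/0.2394 = 397660.8 mm.
Time extruding = 397660.8 / 154, so 2582.2 s.
Layers = ⌈257/0.38⌉ = 677.
Layer-change overhead = 677 × 2.2, so 1489.4 s.
Altogether 2582.2 + 1489.4 = 4071.6 s, i.e. 67.9 minutes.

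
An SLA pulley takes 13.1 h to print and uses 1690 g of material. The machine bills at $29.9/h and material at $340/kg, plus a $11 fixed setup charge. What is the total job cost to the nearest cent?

$977.29

Machine-time cost = 29.9 × 13.1 = $391.69.
Material cost = 340 × 1690/1000 = $574.60.
Total = 391.69 + 574.60 + 11 = $977.29.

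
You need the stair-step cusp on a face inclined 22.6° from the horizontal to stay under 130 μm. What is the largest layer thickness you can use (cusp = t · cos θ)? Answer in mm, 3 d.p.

0.141 mm

t = h_c / cos θ = 0.13 / 0.9232 = 0.141 mm.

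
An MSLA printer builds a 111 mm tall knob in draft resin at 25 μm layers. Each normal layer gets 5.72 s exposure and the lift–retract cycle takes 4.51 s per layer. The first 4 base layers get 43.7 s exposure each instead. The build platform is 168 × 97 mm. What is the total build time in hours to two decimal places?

12.66 hours

Layers = ⌈111/0.025⌉ = 4440.
Bottom layers: 4 × (43.7 + 4.51) → 192.84 s.
Remaining layers = 4436 × (5.72 + 4.51) = 45380.28 s.
Sum: 192.84 + 45380.28 = 45573.12 s → 12.66 hours.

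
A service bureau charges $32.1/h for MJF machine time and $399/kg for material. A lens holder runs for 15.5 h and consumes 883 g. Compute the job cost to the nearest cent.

$849.87

Machine-time cost: 32.1 × 15.5 → $497.55.
Material cost: 399 × 883/1000 → $352.317.
Total = 497.55 + 352.317 = 849.867 ≈ $849.87.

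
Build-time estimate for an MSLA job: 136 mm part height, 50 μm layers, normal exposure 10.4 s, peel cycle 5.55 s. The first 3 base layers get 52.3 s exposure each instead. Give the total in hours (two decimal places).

12.09 hours

Layer count = ceil(136 / 0.05) = 2720.
Bottom layers: 3 × (52.3 + 5.55) → 173.55 s.
Remaining layers = 2717 × (10.4 + 5.55) = 43336.15 s.
Total = 173.55 + 43336.15 = 43509.7 s = 12.09 hours.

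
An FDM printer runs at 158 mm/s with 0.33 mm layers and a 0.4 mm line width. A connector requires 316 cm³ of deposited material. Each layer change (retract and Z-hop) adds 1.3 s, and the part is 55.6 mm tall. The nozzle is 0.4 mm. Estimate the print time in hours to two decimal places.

4.27 hours

Line area: 0.33 × 0.4 → 0.132 mm².
Total extruded path = 316000/0.132 = 2393939.4 mm.
Time extruding = 2393939.4 / 158, so 15151.5 s.
Layers = ⌈55.6/0.33⌉ = 169.
Z-hop total = 169 × 1.3 = 219.7 s.
Altogether 15151.5 + 219.7 = 15371.2 s, i.e. 4.27 hours.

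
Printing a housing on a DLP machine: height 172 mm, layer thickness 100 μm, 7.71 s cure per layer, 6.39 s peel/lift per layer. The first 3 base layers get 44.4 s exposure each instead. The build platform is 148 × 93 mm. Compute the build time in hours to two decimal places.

Layers = ⌈172/0.1⌉ = 1720.
Burn-in layers = 3 × (44.4 + 6.39) = 152.37 s.
Normal layers = 1717 × (7.71 + 6.39), so 24209.7 s.
Total = 152.37 + 24209.7 = 24362.07 s = 6.77 hours.

6.77 hours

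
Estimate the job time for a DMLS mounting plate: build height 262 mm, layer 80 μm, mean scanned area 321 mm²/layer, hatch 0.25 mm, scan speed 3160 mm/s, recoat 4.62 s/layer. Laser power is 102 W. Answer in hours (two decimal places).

Layer count = ceil(262 / 0.08) = 3275.
Scan path per layer = 321 / 0.25, so 1284 mm.
Per-layer scan time: 1284 / 3160 → 0.4063 s.
Time per layer = 0.4063 + 4.62 = 5.0263 s.
Build time = 3275 × 5.0263 = 16461.1325 s = 4.57 hours.

4.57 hours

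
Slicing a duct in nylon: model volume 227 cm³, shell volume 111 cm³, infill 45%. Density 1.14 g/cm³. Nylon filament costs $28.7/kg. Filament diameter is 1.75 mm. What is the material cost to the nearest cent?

$5.34

Volume inside the shell = 227 − 111 = 116 cm³.
Deposited infill = 0.45 × 116 = 52.2 cm³.
Total extruded = 111 + 52.2 = 163.2 cm³.
Mass = 163.2 × 1.14, so 186.048 g.
Cost = 186.048 g / 1000 × $28.7/kg = $5.34.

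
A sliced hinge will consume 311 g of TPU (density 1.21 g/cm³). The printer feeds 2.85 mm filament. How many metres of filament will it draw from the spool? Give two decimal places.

40.29 m

Volume = 311 g / 1.21 g·cm⁻³ = 257.0248 cm³ = 257024.8 mm³.
Cross-section of 2.85 mm filament: π·(2.85/2)² = 6.3794 mm².
L = V/A = 257024.8/6.3794 = 40289.81 mm → 40.29 m.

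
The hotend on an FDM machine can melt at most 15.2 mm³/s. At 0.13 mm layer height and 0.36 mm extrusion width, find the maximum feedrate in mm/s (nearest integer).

Extrusion cross-section = 0.13 × 0.36 = 0.0468 mm².
Max speed = 15.2 / 0.0468 = 324.79 ≈ 325 mm/s.

325 mm/s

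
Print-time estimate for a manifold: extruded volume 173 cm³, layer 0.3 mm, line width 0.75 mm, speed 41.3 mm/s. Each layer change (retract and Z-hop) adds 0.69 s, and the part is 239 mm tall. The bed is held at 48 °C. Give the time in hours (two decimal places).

5.32 hours

Bead cross-section: 0.3 × 0.75 → 0.225 mm².
Toolpath length = 173 cm³ / 0.225 mm² = 173000 / 0.225 = 768888.9 mm.
Extrusion time = 768888.9 / 41.3, so 18617.2 s.
Layers = ⌈239/0.3⌉ = 797.
Layer-change overhead = 797 × 0.69 = 549.93 s.
Total = 18617.2 + 549.93 = 19167.13 s = 5.32 hours.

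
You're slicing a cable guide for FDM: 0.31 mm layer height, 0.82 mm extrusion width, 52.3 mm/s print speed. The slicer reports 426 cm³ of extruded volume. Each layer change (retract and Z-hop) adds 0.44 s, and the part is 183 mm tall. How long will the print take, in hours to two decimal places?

8.97 hours

Bead cross-section = 0.31 × 0.82, so 0.2542 mm².
Total extruded path = 426000/0.2542 = 1675845.8 mm.
Print-move time: 1675845.8 / 52.3 → 32042.9 s.
Layer count = ceil(183 / 0.31) = 591.
Layer-change overhead = 591 × 0.44, so 260.04 s.
Altogether 32042.9 + 260.04 = 32302.94 s, i.e. 8.97 hours.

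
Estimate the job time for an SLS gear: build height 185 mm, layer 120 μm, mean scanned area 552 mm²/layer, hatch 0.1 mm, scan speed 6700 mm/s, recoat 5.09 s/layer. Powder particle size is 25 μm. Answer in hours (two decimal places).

2.53 hours

Layers = ⌈185/0.12⌉ = 1542.
Per-layer scan distance = 552 / 0.1 = 5520 mm.
Per-layer scan time: 5520 / 6700 → 0.8239 s.
Layer cycle = 0.8239 + 5.09 = 5.9139 s.
1542 layers × 5.9139 s/layer = 9119.2338 s, i.e. 2.53 hours.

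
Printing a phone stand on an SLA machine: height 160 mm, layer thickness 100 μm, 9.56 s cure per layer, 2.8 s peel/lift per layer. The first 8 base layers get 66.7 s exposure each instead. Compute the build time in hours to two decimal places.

5.62 hours

Number of layers: 160 / 0.1 → 1600 (rounded up).
Base layers = 8 × (66.7 + 2.8) = 556 s.
Regular layers: 1592 × (9.56 + 2.8) → 19677.12 s.
Total = 556 + 19677.12 = 20233.12 s = 5.62 hours.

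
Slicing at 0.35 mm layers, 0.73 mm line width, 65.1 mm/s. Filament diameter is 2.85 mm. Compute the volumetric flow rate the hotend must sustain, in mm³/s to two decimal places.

Bead cross-section = 0.35 × 0.73, so 0.2555 mm².
Q = v·A = 65.1 × 0.2555 = 16.63 mm³/s.

16.63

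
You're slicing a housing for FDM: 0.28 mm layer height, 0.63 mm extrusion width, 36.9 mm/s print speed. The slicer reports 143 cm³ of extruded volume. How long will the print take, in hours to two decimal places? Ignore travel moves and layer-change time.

Line area: 0.28 × 0.63 → 0.1764 mm².
Total extruded path = 143000/0.1764 = 810657.6 mm.
Extrusion time = 810657.6 / 36.9, so 21969 s.
21969 s = 6.10 hours.

6.10 hours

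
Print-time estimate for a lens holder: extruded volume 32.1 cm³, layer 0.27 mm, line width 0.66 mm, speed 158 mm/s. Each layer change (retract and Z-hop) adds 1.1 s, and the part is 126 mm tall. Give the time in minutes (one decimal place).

27.6 minutes

Bead cross-section = 0.27 × 0.66, so 0.1782 mm².
Total extruded path = 32100/0.1782 = 180134.7 mm.
Print-move time = 180134.7 / 158, so 1140.1 s.
Number of layers: 126 / 0.27 → 467 (rounded up).
Layer-change overhead = 467 × 1.1 = 513.7 s.
Altogether 1140.1 + 513.7 = 1653.8 s, i.e. 27.6 minutes.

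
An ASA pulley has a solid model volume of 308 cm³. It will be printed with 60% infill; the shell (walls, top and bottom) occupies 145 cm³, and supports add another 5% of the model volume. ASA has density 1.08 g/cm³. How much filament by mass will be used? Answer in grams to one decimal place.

278.9 g

Volume inside the shell = 308 − 145, so 163 cm³.
Deposited infill = 0.60 × 163 = 97.8 cm³.
Support = 0.05 × 308 = 15.4 cm³.
Deposited volume = 145 + 97.8 + 15.4 = 258.2 cm³.
Mass = 258.2 × 1.08 = 278.856 g.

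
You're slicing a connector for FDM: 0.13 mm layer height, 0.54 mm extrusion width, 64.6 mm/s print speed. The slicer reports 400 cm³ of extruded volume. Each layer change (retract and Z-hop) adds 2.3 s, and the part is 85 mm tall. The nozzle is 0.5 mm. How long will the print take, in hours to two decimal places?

Extrusion cross-section = 0.13 × 0.54 = 0.0702 mm².
Total extruded path = 400000/0.0702 = 5698005.7 mm.
Print-move time = 5698005.7 / 64.6, so 88204.4 s.
Number of layers: 85 / 0.13 → 654 (rounded up).
Non-print overhead = 654 × 2.3, so 1504.2 s.
Total = 88204.4 + 1504.2 = 89708.6 s = 24.92 hours.

24.92 hours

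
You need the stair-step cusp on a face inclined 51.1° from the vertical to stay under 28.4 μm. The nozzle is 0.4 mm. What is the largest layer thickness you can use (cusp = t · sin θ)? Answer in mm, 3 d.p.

0.036 mm

t = h_c / sin θ = 0.0284 / 0.7782 = 0.036 mm.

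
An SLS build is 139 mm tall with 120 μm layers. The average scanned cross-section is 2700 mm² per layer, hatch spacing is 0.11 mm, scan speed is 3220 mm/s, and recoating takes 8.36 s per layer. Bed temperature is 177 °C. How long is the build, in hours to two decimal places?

Layer count = ceil(139 / 0.12) = 1159.
Scan path per layer: 2700 / 0.11 → 24545.5 mm.
Per-layer scan time = 24545.5 / 3220 = 7.6228 s.
Time per layer = 7.6228 + 8.36, so 15.9828 s.
1159 layers × 15.9828 s/layer = 18524.0652 s, i.e. 5.15 hours.

5.15 hours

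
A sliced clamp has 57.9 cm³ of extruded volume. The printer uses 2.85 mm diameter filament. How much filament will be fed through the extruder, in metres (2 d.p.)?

A = π r² = π × 1.425² = 6.3794 mm².
L = 57900 mm³ / 6.3794 mm² = 9076.09 mm, i.e. 9.08 m.

9.08 m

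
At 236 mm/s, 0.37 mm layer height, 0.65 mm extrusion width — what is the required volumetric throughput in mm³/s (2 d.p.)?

A = 0.37 × 0.65 = 0.2405 mm².
Volumetric flow = 236 × 0.2405 = 56.76 mm³/s.

56.76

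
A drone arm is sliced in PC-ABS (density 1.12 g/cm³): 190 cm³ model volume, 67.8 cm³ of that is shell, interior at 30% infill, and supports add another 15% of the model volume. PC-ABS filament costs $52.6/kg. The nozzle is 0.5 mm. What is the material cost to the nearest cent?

Infill region = 190 − 67.8, so 122.2 cm³.
Deposited infill: 0.30 × 122.2 → 36.66 cm³.
Support: 0.15 × 190 → 28.5 cm³.
Total extruded: 67.8 + 36.66 + 28.5 → 132.96 cm³.
Mass = 132.96 × 1.12, so 148.9152 g.
At $52.6/kg: 148.9152/1000 × 52.6 = $7.83.

$7.83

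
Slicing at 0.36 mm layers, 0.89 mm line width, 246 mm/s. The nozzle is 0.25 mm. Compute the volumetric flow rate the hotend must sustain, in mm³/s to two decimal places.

78.82

A = 0.36 × 0.89, so 0.3204 mm².
Q = v·A = 246 × 0.3204 = 78.82 mm³/s.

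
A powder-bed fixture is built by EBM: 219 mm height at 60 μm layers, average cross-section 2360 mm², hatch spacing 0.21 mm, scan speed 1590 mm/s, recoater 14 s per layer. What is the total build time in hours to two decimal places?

Layers = ⌈219/0.06⌉ = 3650.
Scan path per layer = 2360 / 0.21, so 11238.1 mm.
Per-layer scan time = 11238.1 / 1590, so 7.068 s.
Time per layer = 7.068 + 14 = 21.068 s.
3650 layers × 21.068 s/layer = 76898.2 s, i.e. 21.36 hours.

21.36 hours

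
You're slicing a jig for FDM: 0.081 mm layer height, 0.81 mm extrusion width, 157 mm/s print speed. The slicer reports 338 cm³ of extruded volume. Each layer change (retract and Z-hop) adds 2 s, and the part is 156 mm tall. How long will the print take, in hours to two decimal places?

Bead cross-section = 0.081 × 0.81 = 0.06561 mm².
Total extruded path = 338000/0.06561 = 5151653.7 mm.
Print-move time: 5151653.7 / 157 → 32813.1 s.
Number of layers: 156 / 0.081 → 1926 (rounded up).
Non-print overhead = 1926 × 2, so 3852 s.
Altogether 32813.1 + 3852 = 36665.1 s, i.e. 10.18 hours.

10.18 hours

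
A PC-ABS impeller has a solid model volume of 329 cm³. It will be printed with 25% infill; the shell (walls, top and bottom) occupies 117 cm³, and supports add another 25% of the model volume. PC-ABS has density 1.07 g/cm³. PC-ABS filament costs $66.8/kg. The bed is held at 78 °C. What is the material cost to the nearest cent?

$18.03

Infill region: 329 − 117 → 212 cm³.
Infill deposited = 0.25 × 212, so 53 cm³.
Support: 0.25 × 329 → 82.25 cm³.
Total extruded = 117 + 53 + 82.25 = 252.25 cm³.
Mass = 252.25 × 1.07, so 269.9075 g.
Cost = 269.9075 g / 1000 × $66.8/kg = $18.03.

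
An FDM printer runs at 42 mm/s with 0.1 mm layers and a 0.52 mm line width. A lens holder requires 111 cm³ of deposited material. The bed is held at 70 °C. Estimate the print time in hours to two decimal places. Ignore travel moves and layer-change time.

Extrusion cross-section = 0.1 × 0.52 = 0.052 mm².
Total extruded path = 111000/0.052 = 2134615.4 mm.
Time extruding = 2134615.4 / 42 = 50824.2 s.
50824.2 s = 14.12 hours.

14.12 hours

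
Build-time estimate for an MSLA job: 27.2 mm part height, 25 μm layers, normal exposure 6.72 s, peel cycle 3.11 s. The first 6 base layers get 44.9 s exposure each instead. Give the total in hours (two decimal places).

3.03 hours

Layers = ⌈27.2/0.025⌉ = 1088.
Base layers = 6 × (44.9 + 3.11) = 288.06 s.
Regular layers: 1082 × (6.72 + 3.11) → 10636.06 s.
Total = 288.06 + 10636.06 = 10924.12 s = 3.03 hours.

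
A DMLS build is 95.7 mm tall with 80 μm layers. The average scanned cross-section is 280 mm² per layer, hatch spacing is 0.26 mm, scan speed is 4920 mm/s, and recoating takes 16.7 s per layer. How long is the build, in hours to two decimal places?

5.63 hours

Number of layers: 95.7 / 0.08 → 1197 (rounded up).
Scan path per layer = 280 / 0.26 = 1076.9 mm.
Laser time per layer: 1076.9 / 4920 → 0.2189 s.
Per-layer time = 0.2189 + 16.7 = 16.9189 s.
Build time = 1197 × 16.9189 = 20251.9233 s = 5.63 hours.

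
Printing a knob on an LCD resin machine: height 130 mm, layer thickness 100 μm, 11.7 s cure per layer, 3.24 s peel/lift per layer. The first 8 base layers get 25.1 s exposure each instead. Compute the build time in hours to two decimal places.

5.42 hours

Number of layers: 130 / 0.1 → 1300 (rounded up).
Burn-in layers: 8 × (25.1 + 3.24) → 226.72 s.
Remaining layers: 1292 × (11.7 + 3.24) → 19302.48 s.
Sum: 226.72 + 19302.48 = 19529.2 s → 5.42 hours.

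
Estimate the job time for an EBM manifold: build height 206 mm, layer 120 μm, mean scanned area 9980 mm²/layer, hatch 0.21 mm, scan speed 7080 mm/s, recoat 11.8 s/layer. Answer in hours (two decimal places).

Layer count = ceil(206 / 0.12) = 1717.
Per-layer scan distance = 9980 / 0.21 = 47523.8 mm.
Per-layer scan time = 47523.8 / 7080 = 6.7124 s.
Time per layer: 6.7124 + 11.8 → 18.5124 s.
Total: 1717 × 18.5124 s = 31785.7908 s → 8.83 hours.

8.83 hours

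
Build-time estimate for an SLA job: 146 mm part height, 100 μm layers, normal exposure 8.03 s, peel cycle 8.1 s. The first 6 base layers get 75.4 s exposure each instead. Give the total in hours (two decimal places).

6.65 hours

Layer count = ceil(146 / 0.1) = 1460.
Burn-in layers = 6 × (75.4 + 8.1), so 501 s.
Regular layers = 1454 × (8.03 + 8.1), so 23453.02 s.
Sum: 501 + 23453.02 = 23954.02 s → 6.65 hours.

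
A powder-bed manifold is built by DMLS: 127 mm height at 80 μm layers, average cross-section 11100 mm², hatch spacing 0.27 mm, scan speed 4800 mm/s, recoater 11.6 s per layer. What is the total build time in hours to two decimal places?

8.89 hours

Layers = ⌈127/0.08⌉ = 1588.
Per-layer scan distance: 11100 / 0.27 → 41111.1 mm.
Laser time per layer = 41111.1 / 4800, so 8.5648 s.
Layer cycle = 8.5648 + 11.6, so 20.1648 s.
1588 layers × 20.1648 s/layer = 32021.7024 s, i.e. 8.89 hours.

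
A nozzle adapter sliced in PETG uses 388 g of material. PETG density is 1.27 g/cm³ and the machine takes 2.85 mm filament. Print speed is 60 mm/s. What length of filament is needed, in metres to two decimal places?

Extruded volume: 388/1.27 = 305.5118 cm³ (305511.8 mm³).
A = π r² = π × 1.425² = 6.3794 mm².
Length = 305511.8 / 6.3794 = 47890.37 mm = 47.89 m.

47.89 m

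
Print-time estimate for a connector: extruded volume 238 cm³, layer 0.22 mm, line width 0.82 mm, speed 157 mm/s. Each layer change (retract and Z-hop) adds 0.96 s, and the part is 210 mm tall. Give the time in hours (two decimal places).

Line area = 0.22 × 0.82, so 0.1804 mm².
Total extruded path = 238000/0.1804 = 1319290.5 mm.
Extrusion time = 1319290.5 / 157 = 8403.1 s.
Layer count = ceil(210 / 0.22) = 955.
Z-hop total = 955 × 0.96, so 916.8 s.
Total = 8403.1 + 916.8 = 9319.9 s = 2.59 hours.

2.59 hours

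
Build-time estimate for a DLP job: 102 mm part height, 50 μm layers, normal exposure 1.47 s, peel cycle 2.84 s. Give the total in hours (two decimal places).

Layer count = ceil(102 / 0.05) = 2040.
Each layer takes = 1.47 + 2.84 = 4.31 s.
Build time: 2040 × 4.31 s = 8792.4 s, i.e. 2.44 hours.

2.44 hours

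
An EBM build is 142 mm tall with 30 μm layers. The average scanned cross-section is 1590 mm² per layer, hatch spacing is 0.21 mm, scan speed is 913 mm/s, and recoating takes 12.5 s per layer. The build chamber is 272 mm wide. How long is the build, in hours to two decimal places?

Layer count = ceil(142 / 0.03) = 4734.
Per-layer scan distance: 1590 / 0.21 → 7571.4 mm.
Scan time per layer: 7571.4 / 913 → 8.2929 s.
Per-layer time = 8.2929 + 12.5 = 20.7929 s.
4734 layers × 20.7929 s/layer = 98433.5886 s, i.e. 27.34 hours.

27.34 hours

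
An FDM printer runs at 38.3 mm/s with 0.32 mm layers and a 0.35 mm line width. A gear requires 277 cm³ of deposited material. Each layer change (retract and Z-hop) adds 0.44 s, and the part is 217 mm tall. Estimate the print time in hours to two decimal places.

18.02 hours

Bead cross-section = 0.32 × 0.35, so 0.112 mm².
Total extruded path = 277000/0.112 = 2473214.3 mm.
Extrusion time = 2473214.3 / 38.3, so 64574.8 s.
Number of layers: 217 / 0.32 → 679 (rounded up).
Layer-change overhead: 679 × 0.44 → 298.76 s.
Total = 64574.8 + 298.76 = 64873.56 s = 18.02 hours.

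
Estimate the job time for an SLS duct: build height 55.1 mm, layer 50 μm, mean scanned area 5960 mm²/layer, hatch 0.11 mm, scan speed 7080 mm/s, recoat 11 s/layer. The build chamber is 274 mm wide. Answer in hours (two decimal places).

Layer count = ceil(55.1 / 0.05) = 1102.
Hatch length per layer: 5960 / 0.11 → 54181.8 mm.
Scan time per layer: 54181.8 / 7080 → 7.6528 s.
Layer cycle = 7.6528 + 11, so 18.6528 s.
1102 layers × 18.6528 s/layer = 20555.3856 s, i.e. 5.71 hours.

5.71 hours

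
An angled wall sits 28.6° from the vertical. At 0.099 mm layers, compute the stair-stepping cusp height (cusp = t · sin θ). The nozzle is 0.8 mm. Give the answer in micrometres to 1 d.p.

h_c = t·sin θ = 0.099 × 0.4787 = 0.047391 mm (47.4 μm).

47.4 μm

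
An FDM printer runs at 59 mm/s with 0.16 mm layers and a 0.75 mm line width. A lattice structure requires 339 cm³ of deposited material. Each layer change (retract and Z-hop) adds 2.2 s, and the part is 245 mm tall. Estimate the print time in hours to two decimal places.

Line area = 0.16 × 0.75 = 0.12 mm².
Path length: 339000 mm³ / 0.12 mm² → 2825000 mm.
Time extruding = 2825000 / 59, so 47881.4 s.
Number of layers: 245 / 0.16 → 1532 (rounded up).
Z-hop total = 1532 × 2.2 = 3370.4 s.
Altogether 47881.4 + 3370.4 = 51251.8 s, i.e. 14.24 hours.

14.24 hours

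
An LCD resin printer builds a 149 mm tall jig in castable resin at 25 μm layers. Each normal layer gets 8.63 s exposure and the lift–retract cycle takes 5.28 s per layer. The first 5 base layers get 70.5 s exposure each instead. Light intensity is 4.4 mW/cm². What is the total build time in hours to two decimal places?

Layers = ⌈149/0.025⌉ = 5960.
Bottom layers = 5 × (70.5 + 5.28) = 378.9 s.
Normal layers = 5955 × (8.63 + 5.28) = 82834.05 s.
Total = 378.9 + 82834.05 = 83212.95 s = 23.11 hours.

23.11 hours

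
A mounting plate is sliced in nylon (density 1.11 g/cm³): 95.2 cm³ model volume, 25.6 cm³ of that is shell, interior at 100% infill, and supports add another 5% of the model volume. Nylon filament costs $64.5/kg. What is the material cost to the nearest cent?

$7.16

Interior volume = 95.2 − 25.6 = 69.6 cm³.
Infill deposited = 1.00 × 69.6 = 69.6 cm³.
Support = 0.05 × 95.2 = 4.76 cm³.
Total printed volume = 25.6 + 69.6 + 4.76, so 99.96 cm³.
Mass: 99.96 × 1.11 → 110.9556 g.
Cost = 110.9556 g / 1000 × $64.5/kg = $7.16.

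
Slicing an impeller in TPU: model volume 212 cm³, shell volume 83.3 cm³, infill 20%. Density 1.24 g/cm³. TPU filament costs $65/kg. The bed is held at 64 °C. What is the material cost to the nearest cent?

Volume inside the shell = 212 − 83.3, so 128.7 cm³.
Infill deposited: 0.20 × 128.7 → 25.74 cm³.
Total printed volume = 83.3 + 25.74 = 109.04 cm³.
Mass = 109.04 × 1.24, so 135.2096 g.
At $65/kg: 135.2096/1000 × 65 = $8.79.

$8.79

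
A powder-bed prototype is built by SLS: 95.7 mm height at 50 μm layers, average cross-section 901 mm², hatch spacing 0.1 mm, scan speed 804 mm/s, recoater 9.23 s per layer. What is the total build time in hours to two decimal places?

10.87 hours

Number of layers: 95.7 / 0.05 → 1914 (rounded up).
Per-layer scan distance: 901 / 0.1 → 9010 mm.
Laser time per layer: 9010 / 804 → 11.2065 s.
Time per layer = 11.2065 + 9.23, so 20.4365 s.
Build time = 1914 × 20.4365 = 39115.461 s = 10.87 hours.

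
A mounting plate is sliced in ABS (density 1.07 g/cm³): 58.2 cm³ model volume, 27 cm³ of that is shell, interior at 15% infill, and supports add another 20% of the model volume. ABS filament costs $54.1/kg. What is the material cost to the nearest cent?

Interior volume: 58.2 − 27 → 31.2 cm³.
Infill deposited: 0.15 × 31.2 → 4.68 cm³.
Support = 0.20 × 58.2, so 11.64 cm³.
Total printed volume = 27 + 4.68 + 11.64 = 43.32 cm³.
Mass = 43.32 × 1.07, so 46.3524 g.
At $54.1/kg: 46.3524/1000 × 54.1 = $2.51.

$2.51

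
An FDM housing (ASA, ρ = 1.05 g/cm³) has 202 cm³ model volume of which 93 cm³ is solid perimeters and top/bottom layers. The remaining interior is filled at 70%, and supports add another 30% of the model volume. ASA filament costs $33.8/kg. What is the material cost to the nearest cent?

Interior volume: 202 − 93 → 109 cm³.
Infill volume: 0.70 × 109 → 76.3 cm³.
Support = 0.30 × 202 = 60.6 cm³.
Total extruded = 93 + 76.3 + 60.6, so 229.9 cm³.
Mass: 229.9 × 1.05 → 241.395 g.
At $33.8/kg: 241.395/1000 × 33.8 = $8.16.

$8.16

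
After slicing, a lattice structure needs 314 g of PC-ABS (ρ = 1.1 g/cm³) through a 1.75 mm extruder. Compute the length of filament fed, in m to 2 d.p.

118.68 m

Volume = 314 g / 1.1 g·cm⁻³ = 285.4545 cm³ = 285454.5 mm³.
Filament cross-section = π × (1.75/2)² = 2.4053 mm².
L = V/A = 285454.5/2.4053 = 118677.3 mm → 118.68 m.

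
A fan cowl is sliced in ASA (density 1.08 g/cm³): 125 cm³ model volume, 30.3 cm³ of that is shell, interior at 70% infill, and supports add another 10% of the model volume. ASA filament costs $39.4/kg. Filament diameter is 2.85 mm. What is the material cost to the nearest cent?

$4.64

Interior volume: 125 − 30.3 → 94.7 cm³.
Infill volume: 0.70 × 94.7 → 66.29 cm³.
Support = 0.10 × 125, so 12.5 cm³.
Total extruded = 30.3 + 66.29 + 12.5, so 109.09 cm³.
Mass: 109.09 × 1.08 → 117.8172 g.
At $39.4/kg: 117.8172/1000 × 39.4 = $4.64.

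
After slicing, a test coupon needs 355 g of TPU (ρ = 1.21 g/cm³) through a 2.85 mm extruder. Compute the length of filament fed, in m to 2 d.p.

Volume = 355 g / 1.21 g·cm⁻³ = 293.3884 cm³ = 293388.4 mm³.
Filament cross-section = π × (2.85/2)² = 6.3794 mm².
L = V/A = 293388.4/6.3794 = 45989.97 mm → 45.99 m.

45.99 m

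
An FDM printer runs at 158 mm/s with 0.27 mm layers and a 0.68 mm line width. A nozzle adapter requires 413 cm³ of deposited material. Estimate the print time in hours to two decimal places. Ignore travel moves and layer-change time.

3.95 hours

Line area: 0.27 × 0.68 → 0.1836 mm².
Total extruded path = 413000/0.1836 = 2249455.3 mm.
Time extruding = 2249455.3 / 158, so 14237.1 s.
In the requested units: 14237.1 s = 3.95 hours.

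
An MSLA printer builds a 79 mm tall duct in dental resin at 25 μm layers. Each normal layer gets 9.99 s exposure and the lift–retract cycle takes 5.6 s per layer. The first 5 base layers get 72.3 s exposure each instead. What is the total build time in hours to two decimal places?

13.77 hours

Layers = ⌈79/0.025⌉ = 3160.
Base layers: 5 × (72.3 + 5.6) → 389.5 s.
Remaining layers = 3155 × (9.99 + 5.6) = 49186.45 s.
Total = 389.5 + 49186.45 = 49575.95 s = 13.77 hours.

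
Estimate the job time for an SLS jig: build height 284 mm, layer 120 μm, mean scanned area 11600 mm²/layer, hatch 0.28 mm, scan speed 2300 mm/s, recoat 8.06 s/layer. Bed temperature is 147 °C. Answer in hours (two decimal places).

17.14 hours

Layer count = ceil(284 / 0.12) = 2367.
Hatch length per layer = 11600 / 0.28 = 41428.6 mm.
Per-layer scan time = 41428.6 / 2300 = 18.0124 s.
Per-layer time: 18.0124 + 8.06 → 26.0724 s.
Build time = 2367 × 26.0724 = 61713.3708 s = 17.14 hours.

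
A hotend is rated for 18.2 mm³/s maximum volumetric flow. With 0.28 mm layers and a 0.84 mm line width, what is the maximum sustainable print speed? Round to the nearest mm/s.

77 mm/s

Bead cross-section = 0.28 × 0.84 = 0.2352 mm².
Max speed = 18.2 / 0.2352 = 77.38 ≈ 77 mm/s.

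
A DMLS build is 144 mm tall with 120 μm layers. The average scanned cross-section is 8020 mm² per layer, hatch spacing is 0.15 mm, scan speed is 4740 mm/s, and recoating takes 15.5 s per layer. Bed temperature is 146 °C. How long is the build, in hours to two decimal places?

8.93 hours

Layer count = ceil(144 / 0.12) = 1200.
Scan path per layer = 8020 / 0.15 = 53466.7 mm.
Per-layer scan time = 53466.7 / 4740, so 11.2799 s.
Time per layer = 11.2799 + 15.5, so 26.7799 s.
Total: 1200 × 26.7799 s = 32135.88 s → 8.93 hours.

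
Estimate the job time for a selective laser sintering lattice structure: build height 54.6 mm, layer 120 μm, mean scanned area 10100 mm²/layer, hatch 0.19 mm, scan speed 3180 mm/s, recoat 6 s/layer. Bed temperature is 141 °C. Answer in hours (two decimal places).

2.87 hours

Layers = ⌈54.6/0.12⌉ = 455.
Hatch length per layer = 10100 / 0.19, so 53157.9 mm.
Per-layer scan time = 53157.9 / 3180, so 16.7163 s.
Per-layer time = 16.7163 + 6 = 22.7163 s.
Total: 455 × 22.7163 s = 10335.9165 s → 2.87 hours.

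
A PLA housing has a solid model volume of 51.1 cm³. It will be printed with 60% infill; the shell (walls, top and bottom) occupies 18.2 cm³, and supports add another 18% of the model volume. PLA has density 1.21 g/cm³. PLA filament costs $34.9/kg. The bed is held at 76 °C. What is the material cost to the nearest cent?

$1.99

Infill region = 51.1 − 18.2 = 32.9 cm³.
Deposited infill: 0.60 × 32.9 → 19.74 cm³.
Support: 0.18 × 51.1 → 9.198 cm³.
Total extruded: 18.2 + 19.74 + 9.198 → 47.138 cm³.
Mass: 47.138 × 1.21 → 57.03698 g.
At $34.9/kg: 57.03698/1000 × 34.9 = $1.99.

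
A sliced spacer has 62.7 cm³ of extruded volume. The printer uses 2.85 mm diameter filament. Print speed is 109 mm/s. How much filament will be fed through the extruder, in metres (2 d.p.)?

9.83 m

Filament cross-section = π × (2.85/2)² = 6.3794 mm².
L = 62700 mm³ / 6.3794 mm² = 9828.51 mm, i.e. 9.83 m.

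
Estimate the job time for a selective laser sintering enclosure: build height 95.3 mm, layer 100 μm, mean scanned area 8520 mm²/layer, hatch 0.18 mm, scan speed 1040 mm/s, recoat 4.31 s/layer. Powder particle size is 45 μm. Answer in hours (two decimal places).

13.19 hours

Layer count = ceil(95.3 / 0.1) = 953.
Scan path per layer: 8520 / 0.18 → 47333.3 mm.
Per-layer scan time: 47333.3 / 1040 → 45.5128 s.
Layer cycle = 45.5128 + 4.31, so 49.8228 s.
Build time = 953 × 49.8228 = 47481.1284 s = 13.19 hours.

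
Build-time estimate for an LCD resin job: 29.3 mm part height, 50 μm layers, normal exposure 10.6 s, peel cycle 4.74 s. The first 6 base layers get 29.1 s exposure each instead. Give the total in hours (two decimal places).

Layers = ⌈29.3/0.05⌉ = 586.
Base layers = 6 × (29.1 + 4.74) = 203.04 s.
Remaining layers: 580 × (10.6 + 4.74) → 8897.2 s.
Sum: 203.04 + 8897.2 = 9100.24 s → 2.53 hours.

2.53 hours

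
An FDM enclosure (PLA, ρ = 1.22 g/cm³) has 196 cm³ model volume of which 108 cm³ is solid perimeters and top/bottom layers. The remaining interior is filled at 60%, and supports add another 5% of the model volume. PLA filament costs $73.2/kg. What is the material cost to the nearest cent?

$15.24

Interior volume = 196 − 108, so 88 cm³.
Deposited infill = 0.60 × 88 = 52.8 cm³.
Support = 0.05 × 196 = 9.8 cm³.
Total extruded = 108 + 52.8 + 9.8, so 170.6 cm³.
Mass: 170.6 × 1.22 → 208.132 g.
At $73.2/kg: 208.132/1000 × 73.2 = $15.24.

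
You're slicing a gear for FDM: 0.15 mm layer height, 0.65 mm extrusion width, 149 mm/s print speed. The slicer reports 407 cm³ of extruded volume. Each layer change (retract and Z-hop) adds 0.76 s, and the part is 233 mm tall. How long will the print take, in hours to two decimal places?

Line area: 0.15 × 0.65 → 0.0975 mm².
Path length: 407000 mm³ / 0.0975 mm² → 4174359 mm.
Print-move time: 4174359 / 149 → 28015.8 s.
Number of layers: 233 / 0.15 → 1554 (rounded up).
Z-hop total: 1554 × 0.76 → 1181.04 s.
Altogether 28015.8 + 1181.04 = 29196.84 s, i.e. 8.11 hours.

8.11 hours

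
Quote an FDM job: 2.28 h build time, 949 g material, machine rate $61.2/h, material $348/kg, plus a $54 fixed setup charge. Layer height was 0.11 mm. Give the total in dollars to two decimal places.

Machine-time cost = 61.2 × 2.28 = $139.536.
Feedstock cost: 348 × 949/1000 → $330.252.
Adding setup: 139.536 + 330.252 + 54 → 523.788 ≈ $523.79.

$523.79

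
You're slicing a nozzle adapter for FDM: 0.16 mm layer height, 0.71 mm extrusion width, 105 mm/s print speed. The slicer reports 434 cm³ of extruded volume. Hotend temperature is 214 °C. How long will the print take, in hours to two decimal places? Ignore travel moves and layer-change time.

Bead cross-section = 0.16 × 0.71 = 0.1136 mm².
Toolpath length = 434 cm³ / 0.1136 mm² = 434000 / 0.1136 = 3820422.5 mm.
Extrusion time = 3820422.5 / 105, so 36385 s.
In the requested units: 36385 s = 10.11 hours.

10.11 hours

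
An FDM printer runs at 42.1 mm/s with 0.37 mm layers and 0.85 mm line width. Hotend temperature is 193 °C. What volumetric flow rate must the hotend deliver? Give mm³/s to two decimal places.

13.24

Extrusion cross-section = 0.37 × 0.85, so 0.3145 mm².
Volumetric flow = 42.1 × 0.3145 = 13.24 mm³/s.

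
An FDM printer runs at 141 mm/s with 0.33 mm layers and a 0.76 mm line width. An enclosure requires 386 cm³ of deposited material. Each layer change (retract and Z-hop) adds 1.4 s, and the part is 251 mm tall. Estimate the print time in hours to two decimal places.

3.33 hours

Extrusion cross-section = 0.33 × 0.76 = 0.2508 mm².
Path length: 386000 mm³ / 0.2508 mm² → 1539075 mm.
Extrusion time = 1539075 / 141 = 10915.4 s.
Layers = ⌈251/0.33⌉ = 761.
Non-print overhead = 761 × 1.4, so 1065.4 s.
Total = 10915.4 + 1065.4 = 11980.8 s = 3.33 hours.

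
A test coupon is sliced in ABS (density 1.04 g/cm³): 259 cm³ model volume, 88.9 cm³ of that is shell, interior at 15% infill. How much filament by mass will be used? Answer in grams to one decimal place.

Volume inside the shell = 259 − 88.9, so 170.1 cm³.
Infill deposited = 0.15 × 170.1 = 25.515 cm³.
Total extruded = 88.9 + 25.515, so 114.415 cm³.
Mass = 114.415 × 1.04, so 118.9916 g.

119.0 g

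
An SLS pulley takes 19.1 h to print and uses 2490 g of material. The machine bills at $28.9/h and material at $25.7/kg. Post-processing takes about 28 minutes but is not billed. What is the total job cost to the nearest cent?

Machine cost = 28.9 × 19.1, so $551.99.
Material charge: 25.7 × 2490/1000 → $63.993.
Job cost: 551.99 + 63.993 = 615.983 ≈ $615.98.

$615.98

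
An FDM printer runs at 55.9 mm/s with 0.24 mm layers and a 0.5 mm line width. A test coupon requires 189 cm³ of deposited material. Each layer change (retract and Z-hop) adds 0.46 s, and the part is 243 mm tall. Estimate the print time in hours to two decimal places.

Extrusion cross-section = 0.24 × 0.5 = 0.12 mm².
Total extruded path = 189000/0.12 = 1575000 mm.
Time extruding: 1575000 / 55.9 → 28175.3 s.
Layers = ⌈243/0.24⌉ = 1013.
Z-hop total = 1013 × 0.46, so 465.98 s.
Total = 28175.3 + 465.98 = 28641.28 s = 7.96 hours.

7.96 hours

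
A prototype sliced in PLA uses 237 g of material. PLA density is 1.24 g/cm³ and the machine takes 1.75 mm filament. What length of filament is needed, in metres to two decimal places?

79.46 m

Volume = 237 g / 1.24 g·cm⁻³ = 191.129 cm³ = 191129 mm³.
A = π r² = π × 0.875² = 2.4053 mm².
Length = 191129 / 2.4053 = 79461.61 mm = 79.46 m.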